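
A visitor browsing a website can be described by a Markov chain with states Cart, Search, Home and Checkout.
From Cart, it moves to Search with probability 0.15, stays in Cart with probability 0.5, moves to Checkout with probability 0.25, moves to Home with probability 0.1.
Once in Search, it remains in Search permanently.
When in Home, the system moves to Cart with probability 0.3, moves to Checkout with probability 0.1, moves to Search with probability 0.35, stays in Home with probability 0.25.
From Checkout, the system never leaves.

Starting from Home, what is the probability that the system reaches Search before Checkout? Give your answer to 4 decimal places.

0.6377

Let h(s) be the probability of absorption at Search starting from transient state s. Then h(Search) = 1 and h(Checkout) = 0. By first-step analysis:
h(Cart) = 0.5·h(Cart) + 0.15·1 + 0.1·h(Home) + 0.25·0
h(Home) = 0.3·h(Cart) + 0.35·1 + 0.25·h(Home) + 0.1·0
Solving: h(Cart) = 0.4275, h(Home) = 0.6377.
Starting from Home, the probability is 0.6377.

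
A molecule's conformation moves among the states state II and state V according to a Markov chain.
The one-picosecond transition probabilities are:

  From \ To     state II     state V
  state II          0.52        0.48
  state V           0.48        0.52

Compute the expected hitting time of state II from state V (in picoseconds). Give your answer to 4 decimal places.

Let t(s) be the expected number of picoseconds to first reach state II from state s, with t(state II) = 0. Conditioning on the first picosecond:
t(state V) = 1 + 0.52·t(state V)
Solving: t(state V) = 2.0833.
Expected picoseconds from state V to state II: 2.0833.

2.0833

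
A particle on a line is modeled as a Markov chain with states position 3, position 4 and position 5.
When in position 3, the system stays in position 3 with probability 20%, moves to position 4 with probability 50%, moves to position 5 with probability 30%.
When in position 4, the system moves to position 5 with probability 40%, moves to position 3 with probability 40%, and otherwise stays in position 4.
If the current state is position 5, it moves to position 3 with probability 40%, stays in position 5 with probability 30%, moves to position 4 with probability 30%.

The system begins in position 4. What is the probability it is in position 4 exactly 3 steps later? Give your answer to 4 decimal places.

Propagate the distribution vector 3 steps from position 4.
After 0 steps: (0.0000, 1.0000, 0.0000)
After 1 step: (0.4000, 0.2000, 0.4000)
After 2 steps: (0.3200, 0.3600, 0.3200)
After 3 steps: (0.3360, 0.3280, 0.3360)
P(in position 4 after 3 steps) = 0.3280

0.3280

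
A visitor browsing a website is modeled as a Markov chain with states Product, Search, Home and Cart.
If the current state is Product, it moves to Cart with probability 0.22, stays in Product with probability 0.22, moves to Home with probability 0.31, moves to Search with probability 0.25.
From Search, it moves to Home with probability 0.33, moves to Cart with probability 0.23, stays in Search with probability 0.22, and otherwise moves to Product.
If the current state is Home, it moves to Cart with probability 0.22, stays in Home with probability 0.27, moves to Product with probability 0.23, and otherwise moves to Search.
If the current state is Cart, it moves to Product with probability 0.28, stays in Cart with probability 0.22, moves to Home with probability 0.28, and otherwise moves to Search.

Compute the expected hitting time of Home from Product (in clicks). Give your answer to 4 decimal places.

Let t(s) be the expected number of clicks to first reach Home from state s, with t(Home) = 0. Conditioning on the first click:
t(Product) = 1 + 0.22·t(Product) + 0.25·t(Search) + 0.22·t(Cart)
t(Search) = 1 + 0.22·t(Product) + 0.22·t(Search) + 0.23·t(Cart)
t(Cart) = 1 + 0.28·t(Product) + 0.22·t(Search) + 0.22·t(Cart)
Solving: t(Product) = 3.2462, t(Search) = 3.1841, t(Cart) = 3.3454.
Expected clicks from Product to Home: 3.2462.

3.2462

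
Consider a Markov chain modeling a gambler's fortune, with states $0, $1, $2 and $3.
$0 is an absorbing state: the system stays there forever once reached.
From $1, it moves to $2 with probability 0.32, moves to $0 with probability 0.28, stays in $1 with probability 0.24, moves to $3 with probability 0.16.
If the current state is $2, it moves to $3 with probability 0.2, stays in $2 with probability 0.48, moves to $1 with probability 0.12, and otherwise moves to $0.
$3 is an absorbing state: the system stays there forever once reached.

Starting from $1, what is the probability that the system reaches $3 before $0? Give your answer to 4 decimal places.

Let h(s) be the probability of absorption at $3 starting from transient state s. Then h($3) = 1 and h($0) = 0. By first-step analysis:
h($1) = 0.28·0 + 0.24·h($1) + 0.32·h($2) + 0.16·1
h($2) = 0.2·0 + 0.12·h($1) + 0.48·h($2) + 0.2·1
Solving: h($1) = 0.4126, h($2) = 0.4798.
Starting from $1, the probability is 0.4126.

0.4126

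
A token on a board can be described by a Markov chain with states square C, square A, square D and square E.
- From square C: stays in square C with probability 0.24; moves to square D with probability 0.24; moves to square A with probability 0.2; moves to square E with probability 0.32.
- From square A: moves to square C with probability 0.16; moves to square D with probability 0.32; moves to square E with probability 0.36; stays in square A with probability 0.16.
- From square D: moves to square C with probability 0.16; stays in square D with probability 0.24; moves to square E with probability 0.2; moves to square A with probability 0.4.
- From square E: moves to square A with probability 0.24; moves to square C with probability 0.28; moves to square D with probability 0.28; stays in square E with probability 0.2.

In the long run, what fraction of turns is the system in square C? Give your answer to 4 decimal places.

0.2086

Let the stationary distribution be π with π = πP and π_1 + π_2 + π_3 + π_4 = 1.
π_1 = 0.24·π_1 + 0.16·π_2 + 0.16·π_3 + 0.28·π_4
π_2 = 0.2·π_1 + 0.16·π_2 + 0.4·π_3 + 0.24·π_4
π_3 = 0.24·π_1 + 0.32·π_2 + 0.24·π_3 + 0.28·π_4
Solving with the normalization constraint gives π = (0.2086, 0.2546, 0.2710, 0.2658).
So the stationary probability of square C is 0.2086.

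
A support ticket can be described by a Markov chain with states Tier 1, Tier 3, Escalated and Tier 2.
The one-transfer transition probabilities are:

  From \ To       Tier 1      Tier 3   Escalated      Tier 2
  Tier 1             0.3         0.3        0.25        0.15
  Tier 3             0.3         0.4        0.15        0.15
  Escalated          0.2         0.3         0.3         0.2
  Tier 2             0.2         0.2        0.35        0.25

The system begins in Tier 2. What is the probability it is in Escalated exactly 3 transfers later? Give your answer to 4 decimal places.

Propagate the distribution vector 3 transfers from Tier 2.
After 0 transfers: (0.0000, 0.0000, 0.0000, 1.0000)
After 1 transfer: (0.2000, 0.2000, 0.3500, 0.2500)
After 2 transfers: (0.2400, 0.2950, 0.2725, 0.1925)
After 3 transfers: (0.2535, 0.3103, 0.2534, 0.1829)
P(in Escalated after 3 transfers) = 0.2534

0.2534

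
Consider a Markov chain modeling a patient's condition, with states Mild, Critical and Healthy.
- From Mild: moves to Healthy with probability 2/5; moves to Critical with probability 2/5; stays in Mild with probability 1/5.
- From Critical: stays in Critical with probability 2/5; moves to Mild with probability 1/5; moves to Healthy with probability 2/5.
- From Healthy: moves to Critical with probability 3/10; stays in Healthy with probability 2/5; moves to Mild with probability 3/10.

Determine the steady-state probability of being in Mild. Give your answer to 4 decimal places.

Let the stationary distribution be π with π = πP and π_1 + π_2 + π_3 = 1.
π_1 = 0.2·π_1 + 0.2·π_2 + 0.3·π_3
π_2 = 0.4·π_1 + 0.4·π_2 + 0.3·π_3
Solving with the normalization constraint gives π = (0.2400, 0.3600, 0.4000).
So the stationary probability of Mild is 0.2400.

0.2400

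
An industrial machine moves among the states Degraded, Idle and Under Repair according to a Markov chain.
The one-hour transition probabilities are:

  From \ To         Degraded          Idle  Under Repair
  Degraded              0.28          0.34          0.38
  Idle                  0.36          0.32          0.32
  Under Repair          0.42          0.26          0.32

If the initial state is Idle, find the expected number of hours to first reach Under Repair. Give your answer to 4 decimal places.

2.9412

Let t(s) be the expected number of hours to first reach Under Repair from state s, with t(Under Repair) = 0. Conditioning on the first hour:
t(Degraded) = 1 + 0.28·t(Degraded) + 0.34·t(Idle)
t(Idle) = 1 + 0.36·t(Degraded) + 0.32·t(Idle)
Solving: t(Degraded) = 2.7778, t(Idle) = 2.9412.
Expected hours from Idle to Under Repair: 2.9412.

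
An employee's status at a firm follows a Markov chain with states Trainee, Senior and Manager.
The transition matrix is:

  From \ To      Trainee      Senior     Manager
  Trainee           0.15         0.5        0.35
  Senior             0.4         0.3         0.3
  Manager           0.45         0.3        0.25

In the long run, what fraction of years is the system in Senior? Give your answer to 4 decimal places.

0.3664

Let the stationary distribution be π with π = πP and π_1 + π_2 + π_3 = 1.
π_1 = 0.15·π_1 + 0.4·π_2 + 0.45·π_3
π_2 = 0.5·π_1 + 0.3·π_2 + 0.3·π_3
Solving with the normalization constraint gives π = (0.3321, 0.3664, 0.3015).
So the stationary probability of Senior is 0.3664.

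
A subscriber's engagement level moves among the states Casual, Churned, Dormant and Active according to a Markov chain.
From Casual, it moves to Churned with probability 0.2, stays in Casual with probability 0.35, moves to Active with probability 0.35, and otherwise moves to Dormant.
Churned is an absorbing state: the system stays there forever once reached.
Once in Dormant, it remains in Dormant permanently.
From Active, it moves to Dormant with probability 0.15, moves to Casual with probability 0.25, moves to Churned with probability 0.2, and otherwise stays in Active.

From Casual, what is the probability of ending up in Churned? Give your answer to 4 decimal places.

Let h(s) be the probability of absorption at Churned starting from transient state s. Then h(Churned) = 1 and h(Dormant) = 0. By first-step analysis:
h(Casual) = 0.35·h(Casual) + 0.2·1 + 0.1·0 + 0.35·h(Active)
h(Active) = 0.25·h(Casual) + 0.2·1 + 0.15·0 + 0.4·h(Active)
Solving: h(Casual) = 0.6281, h(Active) = 0.5950.
Starting from Casual, the probability is 0.6281.

0.6281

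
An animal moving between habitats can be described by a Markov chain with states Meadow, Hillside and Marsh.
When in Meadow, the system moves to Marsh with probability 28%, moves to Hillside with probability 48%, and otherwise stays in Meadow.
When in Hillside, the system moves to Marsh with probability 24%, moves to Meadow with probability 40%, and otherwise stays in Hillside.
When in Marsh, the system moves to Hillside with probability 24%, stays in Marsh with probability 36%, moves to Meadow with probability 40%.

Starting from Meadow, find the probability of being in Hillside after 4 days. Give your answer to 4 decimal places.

Propagate the distribution vector 4 days from Meadow.
After 0 days: (1.0000, 0.0000, 0.0000)
After 1 day: (0.2400, 0.4800, 0.2800)
After 2 days: (0.3616, 0.3552, 0.2832)
After 3 days: (0.3421, 0.3694, 0.2884)
After 4 days: (0.3453, 0.3664, 0.2883)
P(in Hillside after 4 days) = 0.3664

0.3664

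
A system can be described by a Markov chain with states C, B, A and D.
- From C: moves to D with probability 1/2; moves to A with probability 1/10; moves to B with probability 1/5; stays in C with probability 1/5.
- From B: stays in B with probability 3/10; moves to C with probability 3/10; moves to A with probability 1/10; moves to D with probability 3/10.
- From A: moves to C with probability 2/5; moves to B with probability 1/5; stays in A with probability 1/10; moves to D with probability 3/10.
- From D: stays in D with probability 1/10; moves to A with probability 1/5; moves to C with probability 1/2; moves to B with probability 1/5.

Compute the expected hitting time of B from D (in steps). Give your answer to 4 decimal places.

5.0000

Let t(s) be the expected number of steps to first reach B from state s, with t(B) = 0. Conditioning on the first step:
t(C) = 1 + 0.2·t(C) + 0.1·t(A) + 0.5·t(D)
t(A) = 1 + 0.4·t(C) + 0.1·t(A) + 0.3·t(D)
t(D) = 1 + 0.5·t(C) + 0.2·t(A) + 0.1·t(D)
Solving: t(C) = 5.0000, t(A) = 5.0000, t(D) = 5.0000.
Expected steps from D to B: 5.0000.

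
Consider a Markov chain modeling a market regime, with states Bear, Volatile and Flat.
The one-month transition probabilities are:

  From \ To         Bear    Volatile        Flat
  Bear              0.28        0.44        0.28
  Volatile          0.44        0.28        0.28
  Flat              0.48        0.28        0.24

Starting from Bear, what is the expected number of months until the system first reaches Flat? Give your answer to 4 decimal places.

Let t(s) be the expected number of months to first reach Flat from state s, with t(Flat) = 0. Conditioning on the first month:
t(Bear) = 1 + 0.28·t(Bear) + 0.44·t(Volatile)
t(Volatile) = 1 + 0.44·t(Bear) + 0.28·t(Volatile)
Solving: t(Bear) = 3.5714, t(Volatile) = 3.5714.
Expected months from Bear to Flat: 3.5714.

3.5714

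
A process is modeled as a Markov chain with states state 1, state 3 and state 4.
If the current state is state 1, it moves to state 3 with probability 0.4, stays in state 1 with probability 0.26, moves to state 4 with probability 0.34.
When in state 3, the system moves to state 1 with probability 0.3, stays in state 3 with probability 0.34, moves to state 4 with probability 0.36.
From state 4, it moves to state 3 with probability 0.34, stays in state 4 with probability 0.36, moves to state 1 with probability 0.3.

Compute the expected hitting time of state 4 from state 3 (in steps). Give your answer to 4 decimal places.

2.8230

Let t(s) be the expected number of steps to first reach state 4 from state s, with t(state 4) = 0. Conditioning on the first step:
t(state 1) = 1 + 0.26·t(state 1) + 0.4·t(state 3)
t(state 3) = 1 + 0.3·t(state 1) + 0.34·t(state 3)
Solving: t(state 1) = 2.8773, t(state 3) = 2.8230.
Expected steps from state 3 to state 4: 2.8230.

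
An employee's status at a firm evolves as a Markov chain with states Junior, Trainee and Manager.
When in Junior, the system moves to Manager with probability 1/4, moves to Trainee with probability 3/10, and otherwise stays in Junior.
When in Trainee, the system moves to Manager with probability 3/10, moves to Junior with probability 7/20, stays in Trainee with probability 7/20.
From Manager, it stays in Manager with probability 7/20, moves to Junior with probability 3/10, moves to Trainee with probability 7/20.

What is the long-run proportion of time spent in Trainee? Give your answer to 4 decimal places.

0.3314

Let the stationary distribution be π with π = πP and π_1 + π_2 + π_3 = 1.
π_1 = 0.45·π_1 + 0.35·π_2 + 0.3·π_3
π_2 = 0.3·π_1 + 0.35·π_2 + 0.35·π_3
Solving with the normalization constraint gives π = (0.3724, 0.3314, 0.2962).
So the stationary probability of Trainee is 0.3314.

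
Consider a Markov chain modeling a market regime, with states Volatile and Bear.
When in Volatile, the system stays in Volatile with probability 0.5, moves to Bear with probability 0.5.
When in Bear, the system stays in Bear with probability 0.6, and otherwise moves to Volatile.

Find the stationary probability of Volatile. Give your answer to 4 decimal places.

Let the stationary distribution be π with π = πP and π_1 + π_2 = 1.
π_1 = 0.5·π_1 + 0.4·π_2
Solving with the normalization constraint gives π = (0.4444, 0.5556).
So the stationary probability of Volatile is 0.4444.

0.4444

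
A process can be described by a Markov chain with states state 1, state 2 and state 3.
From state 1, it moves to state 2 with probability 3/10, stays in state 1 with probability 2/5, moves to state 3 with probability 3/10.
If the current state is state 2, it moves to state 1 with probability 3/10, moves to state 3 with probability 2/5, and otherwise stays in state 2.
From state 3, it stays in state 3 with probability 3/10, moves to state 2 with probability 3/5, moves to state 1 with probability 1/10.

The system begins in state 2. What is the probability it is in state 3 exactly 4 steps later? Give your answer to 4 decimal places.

Propagate the distribution vector 4 steps from state 2.
After 0 steps: (0.0000, 1.0000, 0.0000)
After 1 step: (0.3000, 0.3000, 0.4000)
After 2 steps: (0.2500, 0.4200, 0.3300)
After 3 steps: (0.2590, 0.3990, 0.3420)
After 4 steps: (0.2575, 0.4026, 0.3399)
P(in state 3 after 4 steps) = 0.3399

0.3399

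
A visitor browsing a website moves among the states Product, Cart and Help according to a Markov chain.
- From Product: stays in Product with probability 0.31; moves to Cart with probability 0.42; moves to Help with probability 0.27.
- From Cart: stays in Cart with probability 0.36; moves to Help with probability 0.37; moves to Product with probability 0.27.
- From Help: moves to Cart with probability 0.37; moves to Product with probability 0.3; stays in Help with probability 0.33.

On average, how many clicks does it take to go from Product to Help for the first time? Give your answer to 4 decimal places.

3.2297

Let t(s) be the expected number of clicks to first reach Help from state s, with t(Help) = 0. Conditioning on the first click:
t(Product) = 1 + 0.31·t(Product) + 0.42·t(Cart)
t(Cart) = 1 + 0.27·t(Product) + 0.36·t(Cart)
Solving: t(Product) = 3.2297, t(Cart) = 2.9250.
Expected clicks from Product to Help: 3.2297.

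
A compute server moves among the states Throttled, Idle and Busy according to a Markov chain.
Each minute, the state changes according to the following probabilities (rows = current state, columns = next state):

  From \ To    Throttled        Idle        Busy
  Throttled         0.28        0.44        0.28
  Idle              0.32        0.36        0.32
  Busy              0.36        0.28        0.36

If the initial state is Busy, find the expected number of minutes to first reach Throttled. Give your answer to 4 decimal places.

2.8750

Let t(s) be the expected number of minutes to first reach Throttled from state s, with t(Throttled) = 0. Conditioning on the first minute:
t(Idle) = 1 + 0.36·t(Idle) + 0.32·t(Busy)
t(Busy) = 1 + 0.28·t(Idle) + 0.36·t(Busy)
Solving: t(Idle) = 3.0000, t(Busy) = 2.8750.
Expected minutes from Busy to Throttled: 2.8750.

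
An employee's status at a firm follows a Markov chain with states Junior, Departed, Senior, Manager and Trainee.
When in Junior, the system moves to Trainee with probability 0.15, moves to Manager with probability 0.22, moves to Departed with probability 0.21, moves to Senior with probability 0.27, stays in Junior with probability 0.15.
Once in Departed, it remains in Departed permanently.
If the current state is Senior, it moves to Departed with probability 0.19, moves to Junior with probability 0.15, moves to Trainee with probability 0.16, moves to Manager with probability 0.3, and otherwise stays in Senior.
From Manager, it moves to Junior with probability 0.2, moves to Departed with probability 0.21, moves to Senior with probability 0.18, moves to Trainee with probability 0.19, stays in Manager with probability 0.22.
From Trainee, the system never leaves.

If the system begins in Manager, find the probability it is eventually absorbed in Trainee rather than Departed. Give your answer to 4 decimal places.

0.4618

Let h(s) be the probability of absorption at Trainee starting from transient state s. Then h(Trainee) = 1 and h(Departed) = 0. By first-step analysis:
h(Junior) = 0.15·h(Junior) + 0.21·0 + 0.27·h(Senior) + 0.22·h(Manager) + 0.15·1
h(Senior) = 0.15·h(Junior) + 0.19·0 + 0.2·h(Senior) + 0.3·h(Manager) + 0.16·1
h(Manager) = 0.2·h(Junior) + 0.21·0 + 0.18·h(Senior) + 0.22·h(Manager) + 0.19·1
Solving: h(Junior) = 0.4408, h(Senior) = 0.4558, h(Manager) = 0.4618.
Starting from Manager, the probability is 0.4618.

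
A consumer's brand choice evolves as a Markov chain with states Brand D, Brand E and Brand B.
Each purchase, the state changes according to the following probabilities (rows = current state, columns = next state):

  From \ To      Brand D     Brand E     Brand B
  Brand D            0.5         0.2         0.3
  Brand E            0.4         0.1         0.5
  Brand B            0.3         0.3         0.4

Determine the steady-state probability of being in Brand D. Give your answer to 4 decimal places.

Let the stationary distribution be π with π = πP and π_1 + π_2 + π_3 = 1.
π_1 = 0.5·π_1 + 0.4·π_2 + 0.3·π_3
π_2 = 0.2·π_1 + 0.1·π_2 + 0.3·π_3
Solving with the normalization constraint gives π = (0.4021, 0.2165, 0.3814).
So the stationary probability of Brand D is 0.4021.

0.4021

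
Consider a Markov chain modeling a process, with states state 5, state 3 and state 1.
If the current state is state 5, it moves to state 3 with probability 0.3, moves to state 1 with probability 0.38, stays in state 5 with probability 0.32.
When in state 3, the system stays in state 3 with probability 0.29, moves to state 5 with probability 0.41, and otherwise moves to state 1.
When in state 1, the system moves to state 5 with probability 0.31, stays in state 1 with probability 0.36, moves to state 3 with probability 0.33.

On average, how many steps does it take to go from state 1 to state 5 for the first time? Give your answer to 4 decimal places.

2.9263

Let t(s) be the expected number of steps to first reach state 5 from state s, with t(state 5) = 0. Conditioning on the first step:
t(state 3) = 1 + 0.29·t(state 3) + 0.3·t(state 1)
t(state 1) = 1 + 0.33·t(state 3) + 0.36·t(state 1)
Solving: t(state 3) = 2.6449, t(state 1) = 2.9263.
Expected steps from state 1 to state 5: 2.9263.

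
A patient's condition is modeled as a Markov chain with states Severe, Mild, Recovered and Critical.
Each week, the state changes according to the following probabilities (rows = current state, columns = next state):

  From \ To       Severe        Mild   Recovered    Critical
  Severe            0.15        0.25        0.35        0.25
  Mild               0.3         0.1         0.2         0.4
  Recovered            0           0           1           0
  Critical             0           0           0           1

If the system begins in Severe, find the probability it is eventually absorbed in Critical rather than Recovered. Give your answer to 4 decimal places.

Let h(s) be the probability of absorption at Critical starting from transient state s. Then h(Critical) = 1 and h(Recovered) = 0. By first-step analysis:
h(Severe) = 0.15·h(Severe) + 0.25·h(Mild) + 0.35·0 + 0.25·1
h(Mild) = 0.3·h(Severe) + 0.1·h(Mild) + 0.2·0 + 0.4·1
Solving: h(Severe) = 0.4710, h(Mild) = 0.6014.
Starting from Severe, the probability is 0.4710.

0.4710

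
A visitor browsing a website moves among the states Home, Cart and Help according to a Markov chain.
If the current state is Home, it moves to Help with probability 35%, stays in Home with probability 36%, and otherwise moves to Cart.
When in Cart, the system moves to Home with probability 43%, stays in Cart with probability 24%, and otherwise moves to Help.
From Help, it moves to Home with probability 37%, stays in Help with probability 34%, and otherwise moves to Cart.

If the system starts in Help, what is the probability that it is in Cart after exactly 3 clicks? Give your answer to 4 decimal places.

Propagate the distribution vector 3 clicks from Help.
After 0 clicks: (0.0000, 0.0000, 1.0000)
After 1 click: (0.3700, 0.2900, 0.3400)
After 2 clicks: (0.3837, 0.2755, 0.3408)
After 3 clicks: (0.3827, 0.2762, 0.3411)
P(in Cart after 3 clicks) = 0.2762

0.2762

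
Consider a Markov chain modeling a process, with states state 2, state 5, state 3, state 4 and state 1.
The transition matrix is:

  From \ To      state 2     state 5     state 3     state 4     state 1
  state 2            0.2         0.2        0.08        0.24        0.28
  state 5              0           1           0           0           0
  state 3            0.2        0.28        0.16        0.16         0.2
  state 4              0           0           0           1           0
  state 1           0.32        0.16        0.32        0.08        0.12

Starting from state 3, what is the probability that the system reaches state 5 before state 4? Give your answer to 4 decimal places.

0.5952

Let h(s) be the probability of absorption at state 5 starting from transient state s. Then h(state 5) = 1 and h(state 4) = 0. By first-step analysis:
h(state 2) = 0.2·h(state 2) + 0.2·1 + 0.08·h(state 3) + 0.24·0 + 0.28·h(state 1)
h(state 3) = 0.2·h(state 2) + 0.28·1 + 0.16·h(state 3) + 0.16·0 + 0.2·h(state 1)
h(state 1) = 0.32·h(state 2) + 0.16·1 + 0.32·h(state 3) + 0.08·0 + 0.12·h(state 1)
Solving: h(state 2) = 0.5144, h(state 3) = 0.5952, h(state 1) = 0.5853.
Starting from state 3, the probability is 0.5952.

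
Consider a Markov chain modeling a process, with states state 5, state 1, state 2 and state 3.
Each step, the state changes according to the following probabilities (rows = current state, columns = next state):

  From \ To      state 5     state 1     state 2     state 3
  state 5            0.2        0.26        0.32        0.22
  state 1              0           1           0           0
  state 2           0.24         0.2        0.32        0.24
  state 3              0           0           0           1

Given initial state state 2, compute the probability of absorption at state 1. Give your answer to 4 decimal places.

Let h(s) be the probability of absorption at state 1 starting from transient state s. Then h(state 1) = 1 and h(state 3) = 0. By first-step analysis:
h(state 5) = 0.2·h(state 5) + 0.26·1 + 0.32·h(state 2) + 0.22·0
h(state 2) = 0.24·h(state 5) + 0.2·1 + 0.32·h(state 2) + 0.24·0
Solving: h(state 5) = 0.5154, h(state 2) = 0.4760.
Starting from state 2, the probability is 0.4760.

0.4760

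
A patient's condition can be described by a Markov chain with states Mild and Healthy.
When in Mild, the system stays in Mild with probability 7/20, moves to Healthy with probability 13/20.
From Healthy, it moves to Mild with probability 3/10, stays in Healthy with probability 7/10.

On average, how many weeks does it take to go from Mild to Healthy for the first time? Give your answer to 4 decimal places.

Let t(s) be the expected number of weeks to first reach Healthy from state s, with t(Healthy) = 0. Conditioning on the first week:
t(Mild) = 1 + 0.35·t(Mild)
Solving: t(Mild) = 1.5385.
Expected weeks from Mild to Healthy: 1.5385.

1.5385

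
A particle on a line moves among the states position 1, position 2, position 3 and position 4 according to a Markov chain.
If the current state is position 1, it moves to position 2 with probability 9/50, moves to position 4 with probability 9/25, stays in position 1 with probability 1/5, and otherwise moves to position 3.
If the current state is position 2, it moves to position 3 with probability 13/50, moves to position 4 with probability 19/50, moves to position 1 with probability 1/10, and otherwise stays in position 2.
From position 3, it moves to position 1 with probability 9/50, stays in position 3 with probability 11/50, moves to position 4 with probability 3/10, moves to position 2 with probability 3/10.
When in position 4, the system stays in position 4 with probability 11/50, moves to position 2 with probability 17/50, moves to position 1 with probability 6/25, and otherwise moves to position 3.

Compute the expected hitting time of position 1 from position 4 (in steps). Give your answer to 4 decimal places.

5.4433

Let t(s) be the expected number of steps to first reach position 1 from state s, with t(position 1) = 0. Conditioning on the first step:
t(position 2) = 1 + 0.26·t(position 2) + 0.26·t(position 3) + 0.38·t(position 4)
t(position 3) = 1 + 0.3·t(position 2) + 0.22·t(position 3) + 0.3·t(position 4)
t(position 4) = 1 + 0.34·t(position 2) + 0.2·t(position 3) + 0.22·t(position 4)
Solving: t(position 2) = 6.1658, t(position 3) = 5.7471, t(position 4) = 5.4433.
Expected steps from position 4 to position 1: 5.4433.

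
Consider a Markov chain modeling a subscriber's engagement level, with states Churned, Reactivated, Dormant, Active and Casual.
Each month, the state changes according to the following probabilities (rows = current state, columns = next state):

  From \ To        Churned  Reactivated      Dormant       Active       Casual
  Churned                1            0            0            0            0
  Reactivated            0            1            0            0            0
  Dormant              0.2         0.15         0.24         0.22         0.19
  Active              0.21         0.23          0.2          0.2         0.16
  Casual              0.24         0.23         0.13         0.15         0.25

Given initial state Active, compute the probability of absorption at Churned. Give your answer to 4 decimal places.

0.4990

Let h(s) be the probability of absorption at Churned starting from transient state s. Then h(Churned) = 1 and h(Reactivated) = 0. By first-step analysis:
h(Dormant) = 0.2·1 + 0.15·0 + 0.24·h(Dormant) + 0.22·h(Active) + 0.19·h(Casual)
h(Active) = 0.21·1 + 0.23·0 + 0.2·h(Dormant) + 0.2·h(Active) + 0.16·h(Casual)
h(Casual) = 0.24·1 + 0.23·0 + 0.13·h(Dormant) + 0.15·h(Active) + 0.25·h(Casual)
Solving: h(Dormant) = 0.5358, h(Active) = 0.4990, h(Casual) = 0.5127.
Starting from Active, the probability is 0.4990.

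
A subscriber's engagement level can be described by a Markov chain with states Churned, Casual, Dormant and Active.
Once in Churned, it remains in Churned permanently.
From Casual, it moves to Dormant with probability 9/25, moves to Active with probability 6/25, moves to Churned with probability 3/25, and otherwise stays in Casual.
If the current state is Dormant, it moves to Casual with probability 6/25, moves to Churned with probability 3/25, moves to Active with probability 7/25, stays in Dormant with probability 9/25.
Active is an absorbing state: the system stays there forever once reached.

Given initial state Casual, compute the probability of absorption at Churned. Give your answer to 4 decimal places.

Let h(s) be the probability of absorption at Churned starting from transient state s. Then h(Churned) = 1 and h(Active) = 0. By first-step analysis:
h(Casual) = 0.12·1 + 0.28·h(Casual) + 0.36·h(Dormant) + 0.24·0
h(Dormant) = 0.12·1 + 0.24·h(Casual) + 0.36·h(Dormant) + 0.28·0
Solving: h(Casual) = 0.3205, h(Dormant) = 0.3077.
Starting from Casual, the probability is 0.3205.

0.3205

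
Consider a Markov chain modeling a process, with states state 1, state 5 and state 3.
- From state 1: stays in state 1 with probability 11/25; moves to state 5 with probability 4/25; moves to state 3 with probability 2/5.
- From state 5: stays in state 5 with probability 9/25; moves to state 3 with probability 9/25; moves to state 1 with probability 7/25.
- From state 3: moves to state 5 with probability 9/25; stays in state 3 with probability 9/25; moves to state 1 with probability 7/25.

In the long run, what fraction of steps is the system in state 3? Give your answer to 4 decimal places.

0.3733

Let the stationary distribution be π with π = πP and π_1 + π_2 + π_3 = 1.
π_1 = 0.44·π_1 + 0.28·π_2 + 0.28·π_3
π_2 = 0.16·π_1 + 0.36·π_2 + 0.36·π_3
Solving with the normalization constraint gives π = (0.3333, 0.2933, 0.3733).
So the stationary probability of state 3 is 0.3733.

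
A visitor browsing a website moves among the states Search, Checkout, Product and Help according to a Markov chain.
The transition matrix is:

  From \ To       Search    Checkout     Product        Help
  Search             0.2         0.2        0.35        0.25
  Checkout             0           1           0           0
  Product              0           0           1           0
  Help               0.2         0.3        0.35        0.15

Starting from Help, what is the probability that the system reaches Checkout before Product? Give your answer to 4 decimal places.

0.4444

Let h(s) be the probability of absorption at Checkout starting from transient state s. Then h(Checkout) = 1 and h(Product) = 0. By first-step analysis:
h(Search) = 0.2·h(Search) + 0.2·1 + 0.35·0 + 0.25·h(Help)
h(Help) = 0.2·h(Search) + 0.3·1 + 0.35·0 + 0.15·h(Help)
Solving: h(Search) = 0.3889, h(Help) = 0.4444.
Starting from Help, the probability is 0.4444.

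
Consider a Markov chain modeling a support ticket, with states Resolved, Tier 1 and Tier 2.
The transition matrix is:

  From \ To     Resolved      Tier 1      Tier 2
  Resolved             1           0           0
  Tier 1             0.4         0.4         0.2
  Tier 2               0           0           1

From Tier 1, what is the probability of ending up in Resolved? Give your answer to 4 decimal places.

0.6667

Let h(s) be the probability of absorption at Resolved starting from transient state s. Then h(Resolved) = 1 and h(Tier 2) = 0. By first-step analysis:
h(Tier 1) = 0.4·1 + 0.4·h(Tier 1) + 0.2·0
Solving: h(Tier 1) = 0.6667.
Starting from Tier 1, the probability is 0.6667.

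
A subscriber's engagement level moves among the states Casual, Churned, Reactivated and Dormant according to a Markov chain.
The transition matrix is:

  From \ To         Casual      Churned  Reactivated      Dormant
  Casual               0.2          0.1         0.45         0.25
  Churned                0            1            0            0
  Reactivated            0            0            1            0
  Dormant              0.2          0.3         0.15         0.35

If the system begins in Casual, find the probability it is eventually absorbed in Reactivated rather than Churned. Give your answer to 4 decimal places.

0.7021

Let h(s) be the probability of absorption at Reactivated starting from transient state s. Then h(Reactivated) = 1 and h(Churned) = 0. By first-step analysis:
h(Casual) = 0.2·h(Casual) + 0.1·0 + 0.45·1 + 0.25·h(Dormant)
h(Dormant) = 0.2·h(Casual) + 0.3·0 + 0.15·1 + 0.35·h(Dormant)
Solving: h(Casual) = 0.7021, h(Dormant) = 0.4468.
Starting from Casual, the probability is 0.7021.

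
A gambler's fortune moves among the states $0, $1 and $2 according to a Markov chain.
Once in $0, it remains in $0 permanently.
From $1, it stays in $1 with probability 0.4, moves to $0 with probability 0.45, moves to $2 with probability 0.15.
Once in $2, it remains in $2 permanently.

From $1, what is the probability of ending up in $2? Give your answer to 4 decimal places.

0.2500

Let h(s) be the probability of absorption at $2 starting from transient state s. Then h($2) = 1 and h($0) = 0. By first-step analysis:
h($1) = 0.45·0 + 0.4·h($1) + 0.15·1
Solving: h($1) = 0.2500.
Starting from $1, the probability is 0.2500.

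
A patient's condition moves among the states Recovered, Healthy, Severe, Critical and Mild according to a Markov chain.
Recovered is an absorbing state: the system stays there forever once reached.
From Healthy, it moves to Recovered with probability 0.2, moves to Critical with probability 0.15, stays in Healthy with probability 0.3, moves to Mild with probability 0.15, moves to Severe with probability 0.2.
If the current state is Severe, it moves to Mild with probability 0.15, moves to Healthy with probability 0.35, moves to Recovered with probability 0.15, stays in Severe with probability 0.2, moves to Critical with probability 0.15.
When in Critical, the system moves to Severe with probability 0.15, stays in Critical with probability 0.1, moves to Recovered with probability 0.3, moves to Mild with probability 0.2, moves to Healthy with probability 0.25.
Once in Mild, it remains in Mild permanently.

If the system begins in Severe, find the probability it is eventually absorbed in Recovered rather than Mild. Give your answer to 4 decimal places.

0.5439

Let h(s) be the probability of absorption at Recovered starting from transient state s. Then h(Recovered) = 1 and h(Mild) = 0. By first-step analysis:
h(Healthy) = 0.2·1 + 0.3·h(Healthy) + 0.2·h(Severe) + 0.15·h(Critical) + 0.15·0
h(Severe) = 0.15·1 + 0.35·h(Healthy) + 0.2·h(Severe) + 0.15·h(Critical) + 0.15·0
h(Critical) = 0.3·1 + 0.25·h(Healthy) + 0.15·h(Severe) + 0.1·h(Critical) + 0.2·0
Solving: h(Healthy) = 0.5656, h(Severe) = 0.5439, h(Critical) = 0.5811.
Starting from Severe, the probability is 0.5439.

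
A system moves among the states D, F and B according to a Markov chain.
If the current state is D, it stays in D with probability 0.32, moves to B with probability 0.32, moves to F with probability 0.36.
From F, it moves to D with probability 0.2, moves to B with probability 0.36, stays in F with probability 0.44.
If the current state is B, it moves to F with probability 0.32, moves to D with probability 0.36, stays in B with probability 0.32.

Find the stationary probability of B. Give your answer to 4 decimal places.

0.3351

Let the stationary distribution be π with π = πP and π_1 + π_2 + π_3 = 1.
π_1 = 0.32·π_1 + 0.2·π_2 + 0.36·π_3
π_2 = 0.36·π_1 + 0.44·π_2 + 0.32·π_3
Solving with the normalization constraint gives π = (0.2882, 0.3767, 0.3351).
So the stationary probability of B is 0.3351.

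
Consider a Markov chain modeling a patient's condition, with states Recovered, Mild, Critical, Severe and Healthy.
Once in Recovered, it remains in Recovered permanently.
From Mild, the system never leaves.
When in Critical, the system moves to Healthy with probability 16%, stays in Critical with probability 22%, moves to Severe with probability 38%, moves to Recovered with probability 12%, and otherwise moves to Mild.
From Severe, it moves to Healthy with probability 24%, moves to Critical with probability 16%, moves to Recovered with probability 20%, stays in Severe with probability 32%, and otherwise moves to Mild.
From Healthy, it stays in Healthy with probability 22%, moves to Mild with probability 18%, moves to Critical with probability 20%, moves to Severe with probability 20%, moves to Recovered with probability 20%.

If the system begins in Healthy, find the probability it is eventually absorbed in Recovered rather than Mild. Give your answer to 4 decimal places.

Let h(s) be the probability of absorption at Recovered starting from transient state s. Then h(Recovered) = 1 and h(Mild) = 0. By first-step analysis:
h(Critical) = 0.12·1 + 0.12·0 + 0.22·h(Critical) + 0.38·h(Severe) + 0.16·h(Healthy)
h(Severe) = 0.2·1 + 0.08·0 + 0.16·h(Critical) + 0.32·h(Severe) + 0.24·h(Healthy)
h(Healthy) = 0.2·1 + 0.18·0 + 0.2·h(Critical) + 0.2·h(Severe) + 0.22·h(Healthy)
Solving: h(Critical) = 0.5765, h(Severe) = 0.6294, h(Healthy) = 0.5656.
Starting from Healthy, the probability is 0.5656.

0.5656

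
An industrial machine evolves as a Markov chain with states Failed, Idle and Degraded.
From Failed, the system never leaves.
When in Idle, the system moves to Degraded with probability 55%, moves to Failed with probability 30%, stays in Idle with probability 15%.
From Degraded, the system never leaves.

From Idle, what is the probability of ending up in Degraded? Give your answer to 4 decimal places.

0.6471

Let h(s) be the probability of absorption at Degraded starting from transient state s. Then h(Degraded) = 1 and h(Failed) = 0. By first-step analysis:
h(Idle) = 0.3·0 + 0.15·h(Idle) + 0.55·1
Solving: h(Idle) = 0.6471.
Starting from Idle, the probability is 0.6471.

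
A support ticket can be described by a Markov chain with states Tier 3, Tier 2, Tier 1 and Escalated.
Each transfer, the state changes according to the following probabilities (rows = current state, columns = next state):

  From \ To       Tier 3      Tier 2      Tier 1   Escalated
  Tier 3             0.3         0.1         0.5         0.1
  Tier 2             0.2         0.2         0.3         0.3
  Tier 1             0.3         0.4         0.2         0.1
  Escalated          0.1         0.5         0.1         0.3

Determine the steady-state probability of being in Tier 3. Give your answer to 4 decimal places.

0.2312

Let the stationary distribution be π with π = πP and π_1 + π_2 + π_3 + π_4 = 1.
π_1 = 0.3·π_1 + 0.2·π_2 + 0.3·π_3 + 0.1·π_4
π_2 = 0.1·π_1 + 0.2·π_2 + 0.4·π_3 + 0.5·π_4
π_3 = 0.5·π_1 + 0.3·π_2 + 0.2·π_3 + 0.1·π_4
Solving with the normalization constraint gives π = (0.2312, 0.2920, 0.2788, 0.1980).
So the stationary probability of Tier 3 is 0.2312.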